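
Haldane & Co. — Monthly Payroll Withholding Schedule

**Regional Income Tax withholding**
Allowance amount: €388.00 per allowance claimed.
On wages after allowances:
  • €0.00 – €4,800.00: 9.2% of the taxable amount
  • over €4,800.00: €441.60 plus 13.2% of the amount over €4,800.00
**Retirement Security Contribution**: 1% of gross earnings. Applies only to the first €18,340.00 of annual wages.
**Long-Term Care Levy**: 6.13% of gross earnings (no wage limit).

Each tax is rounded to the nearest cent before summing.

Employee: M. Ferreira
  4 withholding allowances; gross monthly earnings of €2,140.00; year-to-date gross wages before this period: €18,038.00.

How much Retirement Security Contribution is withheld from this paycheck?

€3.02

Retirement Security Contribution: cap €18,340.00 − YTD €18,038.00 = €302.00 subject; 1% × €302.00 = €3.02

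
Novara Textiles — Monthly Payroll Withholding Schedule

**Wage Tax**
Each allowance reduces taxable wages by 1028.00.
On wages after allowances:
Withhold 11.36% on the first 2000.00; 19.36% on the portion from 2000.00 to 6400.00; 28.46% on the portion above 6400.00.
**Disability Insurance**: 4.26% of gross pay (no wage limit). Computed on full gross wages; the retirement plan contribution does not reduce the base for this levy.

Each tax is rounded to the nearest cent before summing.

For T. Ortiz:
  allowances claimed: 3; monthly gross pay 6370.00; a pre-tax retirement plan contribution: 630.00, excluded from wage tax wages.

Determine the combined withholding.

Wage Tax: taxable = 6370.00 − 630.00 − 3×1028.00 = 2656.00
  227.20 + 19.36% × (2656.00 − 2000.00) = 227.20 + 19.36% × 656.00 = 354.20
Disability Insurance: 4.26% × 6370.00 = 271.36
Total: 354.20 + 271.36 = 625.56

625.56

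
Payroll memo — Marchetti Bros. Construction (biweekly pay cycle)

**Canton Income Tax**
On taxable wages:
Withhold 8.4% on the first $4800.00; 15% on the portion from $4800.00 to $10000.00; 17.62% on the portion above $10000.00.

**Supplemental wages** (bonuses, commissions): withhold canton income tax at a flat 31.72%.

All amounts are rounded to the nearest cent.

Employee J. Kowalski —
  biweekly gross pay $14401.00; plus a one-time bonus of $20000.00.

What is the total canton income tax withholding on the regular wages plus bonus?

$8302.66

Canton Income Tax: taxable = $14401.00
  $1183.20 + 17.62% × ($14401.00 − $10000.00) = $1183.20 + 17.62% × $4401.00 = $1958.66
Supplemental (31.72% flat on bonus): 31.72% × $20000.00 = $6344.00
Total canton income tax: $1958.66 + $6344.00 = $8302.66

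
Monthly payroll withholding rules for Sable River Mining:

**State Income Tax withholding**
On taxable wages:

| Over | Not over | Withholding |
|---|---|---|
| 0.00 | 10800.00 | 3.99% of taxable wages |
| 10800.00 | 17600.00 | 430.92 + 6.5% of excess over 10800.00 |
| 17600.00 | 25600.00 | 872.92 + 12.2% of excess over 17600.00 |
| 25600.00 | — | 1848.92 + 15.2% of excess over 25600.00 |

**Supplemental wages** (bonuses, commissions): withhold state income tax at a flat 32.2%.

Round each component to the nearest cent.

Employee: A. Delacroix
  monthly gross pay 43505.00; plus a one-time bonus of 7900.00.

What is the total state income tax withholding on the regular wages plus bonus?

State Income Tax: taxable = 43505.00
  1848.92 + 15.2% × (43505.00 − 25600.00) = 1848.92 + 15.2% × 17905.00 = 4570.48
Supplemental (32.2% flat on bonus): 32.2% × 7900.00 = 2543.80
Total state income tax: 4570.48 + 2543.80 = 7114.28

7114.28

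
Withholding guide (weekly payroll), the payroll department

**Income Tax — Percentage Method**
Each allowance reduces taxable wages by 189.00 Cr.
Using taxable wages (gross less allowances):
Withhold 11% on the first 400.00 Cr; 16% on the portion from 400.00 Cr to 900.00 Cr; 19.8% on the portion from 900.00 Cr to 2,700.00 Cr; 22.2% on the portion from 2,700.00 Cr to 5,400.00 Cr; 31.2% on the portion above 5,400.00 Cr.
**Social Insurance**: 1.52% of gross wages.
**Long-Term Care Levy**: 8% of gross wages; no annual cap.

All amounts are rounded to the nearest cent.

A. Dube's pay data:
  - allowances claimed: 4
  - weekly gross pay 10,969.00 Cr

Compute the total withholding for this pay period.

Income Tax: taxable = 10,969.00 Cr − 4×189.00 Cr = 10,213.00 Cr
  1,079.80 Cr + 31.2% × (10,213.00 Cr − 5,400.00 Cr) = 1,079.80 Cr + 31.2% × 4,813.00 Cr = 2,581.46 Cr
Social Insurance: 1.52% × 10,969.00 Cr = 166.73 Cr
Long-Term Care Levy: 8% × 10,969.00 Cr = 877.52 Cr
Total: 2,581.46 Cr + 166.73 Cr + 877.52 Cr = 3,625.71 Cr

3,625.71 Cr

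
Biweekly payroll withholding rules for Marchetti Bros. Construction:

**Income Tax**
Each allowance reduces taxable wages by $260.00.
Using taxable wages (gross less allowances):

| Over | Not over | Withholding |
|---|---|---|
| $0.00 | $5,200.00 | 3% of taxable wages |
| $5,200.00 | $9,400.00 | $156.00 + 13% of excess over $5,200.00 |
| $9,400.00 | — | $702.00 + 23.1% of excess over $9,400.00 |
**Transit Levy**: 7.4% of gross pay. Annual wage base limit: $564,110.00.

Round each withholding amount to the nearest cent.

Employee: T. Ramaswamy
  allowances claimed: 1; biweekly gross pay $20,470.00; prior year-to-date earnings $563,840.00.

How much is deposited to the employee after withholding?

$17,250.91

Income Tax: taxable = $20,470.00 − 1×$260.00 = $20,210.00
  $702.00 + 23.1% × ($20,210.00 − $9,400.00) = $702.00 + 23.1% × $10,810.00 = $3,199.11
Transit Levy: cap $564,110.00 − YTD $563,840.00 = $270.00 subject; 7.4% × $270.00 = $19.98
Total withheld: $3,199.11 + $19.98 = $3,219.09
Net pay: $20,470.00 − $3,219.09 = $17,250.91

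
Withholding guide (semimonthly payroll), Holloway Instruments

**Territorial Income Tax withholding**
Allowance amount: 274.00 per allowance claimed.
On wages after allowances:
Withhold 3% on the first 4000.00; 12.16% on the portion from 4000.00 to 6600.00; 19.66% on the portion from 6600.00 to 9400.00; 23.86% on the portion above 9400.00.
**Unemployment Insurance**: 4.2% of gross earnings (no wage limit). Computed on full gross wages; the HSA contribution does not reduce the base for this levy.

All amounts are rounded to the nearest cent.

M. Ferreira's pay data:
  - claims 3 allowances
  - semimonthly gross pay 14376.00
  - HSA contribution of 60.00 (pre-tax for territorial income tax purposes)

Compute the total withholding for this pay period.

2567.26

Territorial Income Tax: taxable = 14376.00 − 60.00 − 3×274.00 = 13494.00
  986.64 + 23.86% × (13494.00 − 9400.00) = 986.64 + 23.86% × 4094.00 = 1963.47
Unemployment Insurance: 4.2% × 14376.00 = 603.79
Total: 1963.47 + 603.79 = 2567.26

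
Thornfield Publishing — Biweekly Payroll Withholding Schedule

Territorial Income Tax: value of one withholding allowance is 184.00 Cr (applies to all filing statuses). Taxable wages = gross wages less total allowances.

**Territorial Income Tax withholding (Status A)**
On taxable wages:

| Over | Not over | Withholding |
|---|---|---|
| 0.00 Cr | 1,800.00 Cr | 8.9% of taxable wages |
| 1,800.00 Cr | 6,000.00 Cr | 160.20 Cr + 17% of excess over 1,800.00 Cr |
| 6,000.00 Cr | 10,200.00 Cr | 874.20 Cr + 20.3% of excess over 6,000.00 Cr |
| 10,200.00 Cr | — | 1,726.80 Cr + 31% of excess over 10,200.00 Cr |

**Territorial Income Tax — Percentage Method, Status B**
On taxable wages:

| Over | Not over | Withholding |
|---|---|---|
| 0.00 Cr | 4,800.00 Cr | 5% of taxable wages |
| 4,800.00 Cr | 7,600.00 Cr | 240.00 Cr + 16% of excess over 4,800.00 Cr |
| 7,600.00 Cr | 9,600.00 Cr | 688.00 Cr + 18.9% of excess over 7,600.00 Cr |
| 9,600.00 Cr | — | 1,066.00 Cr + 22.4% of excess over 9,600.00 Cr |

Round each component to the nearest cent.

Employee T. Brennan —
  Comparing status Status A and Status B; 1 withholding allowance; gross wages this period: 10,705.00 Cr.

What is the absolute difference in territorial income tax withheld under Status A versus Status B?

554.01 Cr

Territorial Income Tax (Status A): taxable = 10,705.00 Cr − 1×184.00 Cr = 10,521.00 Cr
  1,726.80 Cr + 31% × (10,521.00 Cr − 10,200.00 Cr) = 1,726.80 Cr + 31% × 321.00 Cr = 1,826.31 Cr
Territorial Income Tax (Status B): taxable = 10,705.00 Cr − 1×184.00 Cr = 10,521.00 Cr
  1,066.00 Cr + 22.4% × (10,521.00 Cr − 9,600.00 Cr) = 1,066.00 Cr + 22.4% × 921.00 Cr = 1,272.30 Cr
Difference: |1,826.31 Cr − 1,272.30 Cr| = 554.01 Cr (higher under Status A)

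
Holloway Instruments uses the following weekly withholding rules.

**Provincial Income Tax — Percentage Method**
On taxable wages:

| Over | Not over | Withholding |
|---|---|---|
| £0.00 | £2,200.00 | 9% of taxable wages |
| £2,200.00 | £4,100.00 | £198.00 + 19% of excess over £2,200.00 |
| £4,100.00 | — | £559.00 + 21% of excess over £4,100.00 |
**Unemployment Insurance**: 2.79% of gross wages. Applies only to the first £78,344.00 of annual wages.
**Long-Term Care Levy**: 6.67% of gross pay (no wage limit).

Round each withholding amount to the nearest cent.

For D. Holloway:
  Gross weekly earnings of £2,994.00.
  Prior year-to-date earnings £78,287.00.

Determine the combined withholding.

£550.15

Provincial Income Tax: taxable = £2,994.00
  £198.00 + 19% × (£2,994.00 − £2,200.00) = £198.00 + 19% × £794.00 = £348.86
Unemployment Insurance: cap £78,344.00 − YTD £78,287.00 = £57.00 subject; 2.79% × £57.00 = £1.59
Long-Term Care Levy: 6.67% × £2,994.00 = £199.70
Total: £348.86 + £1.59 + £199.70 = £550.15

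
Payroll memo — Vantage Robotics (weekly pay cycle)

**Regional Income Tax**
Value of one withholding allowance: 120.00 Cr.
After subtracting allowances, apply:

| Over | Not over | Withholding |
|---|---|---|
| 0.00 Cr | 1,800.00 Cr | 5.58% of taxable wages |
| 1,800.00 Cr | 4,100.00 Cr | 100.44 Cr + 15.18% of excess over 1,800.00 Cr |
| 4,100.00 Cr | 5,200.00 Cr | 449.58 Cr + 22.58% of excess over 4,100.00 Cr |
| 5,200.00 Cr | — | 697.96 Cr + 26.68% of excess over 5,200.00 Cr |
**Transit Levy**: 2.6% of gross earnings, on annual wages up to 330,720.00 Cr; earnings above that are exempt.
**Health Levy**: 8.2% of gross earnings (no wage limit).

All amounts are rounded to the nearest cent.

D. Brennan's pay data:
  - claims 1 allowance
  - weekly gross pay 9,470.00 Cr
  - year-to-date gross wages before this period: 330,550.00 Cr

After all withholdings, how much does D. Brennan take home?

Regional Income Tax: taxable = 9,470.00 Cr − 1×120.00 Cr = 9,350.00 Cr
  697.96 Cr + 26.68% × (9,350.00 Cr − 5,200.00 Cr) = 697.96 Cr + 26.68% × 4,150.00 Cr = 1,805.18 Cr
Transit Levy: cap 330,720.00 Cr − YTD 330,550.00 Cr = 170.00 Cr subject; 2.6% × 170.00 Cr = 4.42 Cr
Health Levy: 8.2% × 9,470.00 Cr = 776.54 Cr
Total withheld: 1,805.18 Cr + 4.42 Cr + 776.54 Cr = 2,586.14 Cr
Net pay: 9,470.00 Cr − 2,586.14 Cr = 6,883.86 Cr

6,883.86 Cr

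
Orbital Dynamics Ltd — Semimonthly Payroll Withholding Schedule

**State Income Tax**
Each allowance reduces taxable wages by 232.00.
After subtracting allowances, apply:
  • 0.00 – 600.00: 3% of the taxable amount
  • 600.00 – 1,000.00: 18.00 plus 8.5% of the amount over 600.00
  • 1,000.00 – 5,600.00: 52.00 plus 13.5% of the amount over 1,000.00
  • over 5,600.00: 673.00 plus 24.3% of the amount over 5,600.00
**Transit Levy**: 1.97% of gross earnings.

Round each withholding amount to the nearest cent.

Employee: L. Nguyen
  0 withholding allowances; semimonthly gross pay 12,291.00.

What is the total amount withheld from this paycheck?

2,541.04

State Income Tax: taxable = 12,291.00
  673.00 + 24.3% × (12,291.00 − 5,600.00) = 673.00 + 24.3% × 6,691.00 = 2,298.91
Transit Levy: 1.97% × 12,291.00 = 242.13
Total: 2,298.91 + 242.13 = 2,541.04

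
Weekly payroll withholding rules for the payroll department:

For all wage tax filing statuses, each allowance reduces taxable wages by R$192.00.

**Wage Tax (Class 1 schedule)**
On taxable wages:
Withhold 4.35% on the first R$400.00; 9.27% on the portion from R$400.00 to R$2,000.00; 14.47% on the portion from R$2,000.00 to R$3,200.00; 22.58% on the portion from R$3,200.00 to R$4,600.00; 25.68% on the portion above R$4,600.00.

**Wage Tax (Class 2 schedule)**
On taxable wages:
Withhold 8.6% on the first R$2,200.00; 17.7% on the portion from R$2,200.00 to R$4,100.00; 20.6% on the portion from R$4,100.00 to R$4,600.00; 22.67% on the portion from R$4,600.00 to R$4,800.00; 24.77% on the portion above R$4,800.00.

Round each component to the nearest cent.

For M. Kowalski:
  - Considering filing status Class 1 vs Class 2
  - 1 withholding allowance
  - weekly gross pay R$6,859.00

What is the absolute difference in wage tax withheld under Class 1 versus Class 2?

Wage Tax (Class 1): taxable = R$6,859.00 − 1×R$192.00 = R$6,667.00
  R$655.48 + 25.68% × (R$6,667.00 − R$4,600.00) = R$655.48 + 25.68% × R$2,067.00 = R$1,186.29
Wage Tax (Class 2): taxable = R$6,859.00 − 1×R$192.00 = R$6,667.00
  R$673.84 + 24.77% × (R$6,667.00 − R$4,800.00) = R$673.84 + 24.77% × R$1,867.00 = R$1,136.30
Difference: |R$1,186.29 − R$1,136.30| = R$49.99 (higher under Class 1)

R$49.99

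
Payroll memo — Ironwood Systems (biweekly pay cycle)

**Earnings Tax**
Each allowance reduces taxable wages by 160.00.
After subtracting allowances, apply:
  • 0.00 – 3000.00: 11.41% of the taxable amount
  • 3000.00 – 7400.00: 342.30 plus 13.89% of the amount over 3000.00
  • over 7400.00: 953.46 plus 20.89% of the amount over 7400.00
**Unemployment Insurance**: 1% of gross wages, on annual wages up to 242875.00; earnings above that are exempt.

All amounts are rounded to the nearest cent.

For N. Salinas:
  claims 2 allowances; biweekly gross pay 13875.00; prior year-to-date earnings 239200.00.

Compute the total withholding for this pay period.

2275.99

Earnings Tax: taxable = 13875.00 − 2×160.00 = 13555.00
  953.46 + 20.89% × (13555.00 − 7400.00) = 953.46 + 20.89% × 6155.00 = 2239.24
Unemployment Insurance: cap 242875.00 − YTD 239200.00 = 3675.00 subject; 1% × 3675.00 = 36.75
Total: 2239.24 + 36.75 = 2275.99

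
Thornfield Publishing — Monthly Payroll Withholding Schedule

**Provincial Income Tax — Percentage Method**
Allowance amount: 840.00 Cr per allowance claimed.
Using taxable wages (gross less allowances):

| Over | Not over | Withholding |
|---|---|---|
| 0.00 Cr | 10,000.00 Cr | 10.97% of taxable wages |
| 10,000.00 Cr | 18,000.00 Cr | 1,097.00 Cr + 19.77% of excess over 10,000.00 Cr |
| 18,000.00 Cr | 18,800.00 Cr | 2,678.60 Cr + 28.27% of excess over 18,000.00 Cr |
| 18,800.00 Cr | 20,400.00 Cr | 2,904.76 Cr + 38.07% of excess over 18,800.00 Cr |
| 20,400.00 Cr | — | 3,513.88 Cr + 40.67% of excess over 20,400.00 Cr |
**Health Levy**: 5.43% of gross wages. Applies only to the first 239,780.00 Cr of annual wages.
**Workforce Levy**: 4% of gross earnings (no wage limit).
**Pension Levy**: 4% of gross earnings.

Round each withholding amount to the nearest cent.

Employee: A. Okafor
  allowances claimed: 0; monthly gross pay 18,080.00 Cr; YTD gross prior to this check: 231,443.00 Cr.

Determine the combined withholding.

4,600.32 Cr

Provincial Income Tax: taxable = 18,080.00 Cr
  2,678.60 Cr + 28.27% × (18,080.00 Cr − 18,000.00 Cr) = 2,678.60 Cr + 28.27% × 80.00 Cr = 2,701.22 Cr
Health Levy: cap 239,780.00 Cr − YTD 231,443.00 Cr = 8,337.00 Cr subject; 5.43% × 8,337.00 Cr = 452.70 Cr
Workforce Levy: 4% × 18,080.00 Cr = 723.20 Cr
Pension Levy: 4% × 18,080.00 Cr = 723.20 Cr
Total: 2,701.22 Cr + 452.70 Cr + 723.20 Cr + 723.20 Cr = 4,600.32 Cr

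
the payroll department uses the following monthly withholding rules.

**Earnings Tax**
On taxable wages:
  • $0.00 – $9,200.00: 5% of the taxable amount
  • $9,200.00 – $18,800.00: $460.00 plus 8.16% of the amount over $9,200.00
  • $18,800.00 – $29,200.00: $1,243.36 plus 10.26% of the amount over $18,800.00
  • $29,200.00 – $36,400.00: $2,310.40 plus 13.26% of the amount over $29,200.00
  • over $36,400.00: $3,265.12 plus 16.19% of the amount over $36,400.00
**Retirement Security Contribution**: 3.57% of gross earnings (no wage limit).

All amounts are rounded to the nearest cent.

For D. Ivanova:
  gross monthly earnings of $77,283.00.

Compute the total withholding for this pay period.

$12,643.08

Earnings Tax: taxable = $77,283.00
  $3,265.12 + 16.19% × ($77,283.00 − $36,400.00) = $3,265.12 + 16.19% × $40,883.00 = $9,884.08
Retirement Security Contribution: 3.57% × $77,283.00 = $2,759.00
Total: $9,884.08 + $2,759.00 = $12,643.08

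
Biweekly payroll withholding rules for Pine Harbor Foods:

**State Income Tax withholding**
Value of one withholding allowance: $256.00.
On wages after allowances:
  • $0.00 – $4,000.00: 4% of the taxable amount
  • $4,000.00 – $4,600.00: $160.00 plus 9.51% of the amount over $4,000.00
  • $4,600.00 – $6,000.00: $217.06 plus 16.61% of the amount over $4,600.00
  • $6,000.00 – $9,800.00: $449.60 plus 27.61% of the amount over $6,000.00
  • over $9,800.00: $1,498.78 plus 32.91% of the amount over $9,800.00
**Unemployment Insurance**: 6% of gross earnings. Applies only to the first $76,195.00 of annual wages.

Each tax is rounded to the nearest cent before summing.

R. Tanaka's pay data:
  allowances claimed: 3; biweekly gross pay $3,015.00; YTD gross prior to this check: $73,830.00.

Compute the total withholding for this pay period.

State Income Tax: taxable = $3,015.00 − 3×$256.00 = $2,247.00
  4% × $2,247.00 = $89.88
Unemployment Insurance: cap $76,195.00 − YTD $73,830.00 = $2,365.00 subject; 6% × $2,365.00 = $141.90
Total: $89.88 + $141.90 = $231.78

$231.78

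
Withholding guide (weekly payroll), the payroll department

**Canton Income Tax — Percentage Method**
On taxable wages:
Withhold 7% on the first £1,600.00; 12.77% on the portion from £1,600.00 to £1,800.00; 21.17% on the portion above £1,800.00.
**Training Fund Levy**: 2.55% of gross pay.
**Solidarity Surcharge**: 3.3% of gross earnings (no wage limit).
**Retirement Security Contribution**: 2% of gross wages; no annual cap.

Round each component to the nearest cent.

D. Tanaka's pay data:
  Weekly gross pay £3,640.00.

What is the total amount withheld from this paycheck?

Canton Income Tax: taxable = £3,640.00
  £137.54 + 21.17% × (£3,640.00 − £1,800.00) = £137.54 + 21.17% × £1,840.00 = £527.07
Training Fund Levy: 2.55% × £3,640.00 = £92.82
Solidarity Surcharge: 3.3% × £3,640.00 = £120.12
Retirement Security Contribution: 2% × £3,640.00 = £72.80
Total: £527.07 + £92.82 + £120.12 + £72.80 = £812.81

£812.81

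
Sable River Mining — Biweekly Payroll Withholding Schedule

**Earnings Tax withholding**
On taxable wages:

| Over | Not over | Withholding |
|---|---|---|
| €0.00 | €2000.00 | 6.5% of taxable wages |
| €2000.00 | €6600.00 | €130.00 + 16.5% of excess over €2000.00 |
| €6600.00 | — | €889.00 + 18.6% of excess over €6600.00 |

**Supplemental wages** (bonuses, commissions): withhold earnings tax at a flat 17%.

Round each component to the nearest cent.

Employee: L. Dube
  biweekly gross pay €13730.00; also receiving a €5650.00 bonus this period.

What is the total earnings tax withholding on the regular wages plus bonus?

€3175.68

Earnings Tax: taxable = €13730.00
  €889.00 + 18.6% × (€13730.00 − €6600.00) = €889.00 + 18.6% × €7130.00 = €2215.18
Supplemental (17% flat on bonus): 17% × €5650.00 = €960.50
Total earnings tax: €2215.18 + €960.50 = €3175.68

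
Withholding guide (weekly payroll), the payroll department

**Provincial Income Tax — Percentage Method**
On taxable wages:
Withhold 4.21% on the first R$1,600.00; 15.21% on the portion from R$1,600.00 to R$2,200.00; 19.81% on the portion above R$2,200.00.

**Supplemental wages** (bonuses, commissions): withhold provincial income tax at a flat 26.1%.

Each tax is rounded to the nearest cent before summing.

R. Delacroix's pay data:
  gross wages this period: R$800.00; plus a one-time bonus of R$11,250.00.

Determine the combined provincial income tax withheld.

R$2,969.93

Provincial Income Tax: taxable = R$800.00
  4.21% × R$800.00 = R$33.68
Supplemental (26.1% flat on bonus): 26.1% × R$11,250.00 = R$2,936.25
Total provincial income tax: R$33.68 + R$2,936.25 = R$2,969.93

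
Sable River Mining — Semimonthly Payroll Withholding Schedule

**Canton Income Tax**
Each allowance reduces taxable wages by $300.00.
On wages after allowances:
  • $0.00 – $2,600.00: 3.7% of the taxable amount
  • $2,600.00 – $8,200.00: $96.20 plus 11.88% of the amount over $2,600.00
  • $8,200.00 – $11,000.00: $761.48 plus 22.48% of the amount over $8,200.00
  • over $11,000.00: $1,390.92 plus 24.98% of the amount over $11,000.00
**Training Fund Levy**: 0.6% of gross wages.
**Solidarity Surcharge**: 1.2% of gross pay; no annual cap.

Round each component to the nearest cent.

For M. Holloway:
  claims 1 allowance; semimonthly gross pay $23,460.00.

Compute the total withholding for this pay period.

Canton Income Tax: taxable = $23,460.00 − 1×$300.00 = $23,160.00
  $1,390.92 + 24.98% × ($23,160.00 − $11,000.00) = $1,390.92 + 24.98% × $12,160.00 = $4,428.49
Training Fund Levy: 0.6% × $23,460.00 = $140.76
Solidarity Surcharge: 1.2% × $23,460.00 = $281.52
Total: $4,428.49 + $140.76 + $281.52 = $4,850.77

$4,850.77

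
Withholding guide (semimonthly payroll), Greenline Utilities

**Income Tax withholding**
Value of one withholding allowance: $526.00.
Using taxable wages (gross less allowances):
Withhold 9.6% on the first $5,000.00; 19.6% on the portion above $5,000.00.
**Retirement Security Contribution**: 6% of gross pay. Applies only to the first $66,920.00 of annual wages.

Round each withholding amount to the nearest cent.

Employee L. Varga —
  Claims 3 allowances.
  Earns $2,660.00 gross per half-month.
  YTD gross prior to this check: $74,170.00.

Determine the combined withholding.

$103.87

Income Tax: taxable = $2,660.00 − 3×$526.00 = $1,082.00
  9.6% × $1,082.00 = $103.87
Retirement Security Contribution: YTD $74,170.00 ≥ cap $66,920.00 → $0.00
Total: $103.87 + $0.00 = $103.87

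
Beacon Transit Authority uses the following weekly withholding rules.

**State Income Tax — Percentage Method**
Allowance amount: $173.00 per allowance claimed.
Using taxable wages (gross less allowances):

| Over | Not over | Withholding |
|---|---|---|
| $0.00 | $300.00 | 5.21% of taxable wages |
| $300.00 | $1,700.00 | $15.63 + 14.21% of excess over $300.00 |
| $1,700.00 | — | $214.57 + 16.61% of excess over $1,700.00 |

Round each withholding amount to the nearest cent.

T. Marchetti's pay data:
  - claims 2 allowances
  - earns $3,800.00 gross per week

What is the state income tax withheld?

$505.91

State Income Tax: taxable = $3,800.00 − 2×$173.00 = $3,454.00
  $214.57 + 16.61% × ($3,454.00 − $1,700.00) = $214.57 + 16.61% × $1,754.00 = $505.91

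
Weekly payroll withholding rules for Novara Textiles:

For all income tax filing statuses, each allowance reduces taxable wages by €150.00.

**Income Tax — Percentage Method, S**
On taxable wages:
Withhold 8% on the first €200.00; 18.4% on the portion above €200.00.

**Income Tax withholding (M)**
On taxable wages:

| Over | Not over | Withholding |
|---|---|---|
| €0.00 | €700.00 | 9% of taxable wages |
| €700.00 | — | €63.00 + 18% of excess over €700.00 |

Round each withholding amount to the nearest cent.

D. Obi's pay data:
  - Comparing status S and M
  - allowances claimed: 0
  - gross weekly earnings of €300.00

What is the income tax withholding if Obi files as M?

€27.00

Income Tax (M): taxable = €300.00
  9% × €300.00 = €27.00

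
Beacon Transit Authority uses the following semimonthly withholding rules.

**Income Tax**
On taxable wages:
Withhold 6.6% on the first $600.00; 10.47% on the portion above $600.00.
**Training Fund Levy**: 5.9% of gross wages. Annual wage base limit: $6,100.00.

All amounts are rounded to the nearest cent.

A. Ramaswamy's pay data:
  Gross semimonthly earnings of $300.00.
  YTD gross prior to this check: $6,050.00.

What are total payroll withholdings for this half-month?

Income Tax: taxable = $300.00
  6.6% × $300.00 = $19.80
Training Fund Levy: cap $6,100.00 − YTD $6,050.00 = $50.00 subject; 5.9% × $50.00 = $2.95
Total: $19.80 + $2.95 = $22.75

$22.75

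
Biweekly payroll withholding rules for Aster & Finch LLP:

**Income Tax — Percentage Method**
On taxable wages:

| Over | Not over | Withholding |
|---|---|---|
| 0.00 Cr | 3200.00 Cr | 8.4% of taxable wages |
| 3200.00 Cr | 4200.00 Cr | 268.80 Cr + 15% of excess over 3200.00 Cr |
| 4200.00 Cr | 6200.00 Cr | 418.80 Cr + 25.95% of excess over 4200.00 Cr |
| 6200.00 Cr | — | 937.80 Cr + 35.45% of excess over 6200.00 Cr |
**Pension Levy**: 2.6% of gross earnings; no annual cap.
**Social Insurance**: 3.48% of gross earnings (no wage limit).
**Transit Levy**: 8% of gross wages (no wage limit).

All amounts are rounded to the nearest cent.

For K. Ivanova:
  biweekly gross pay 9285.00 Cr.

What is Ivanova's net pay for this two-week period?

Income Tax: taxable = 9285.00 Cr
  937.80 Cr + 35.45% × (9285.00 Cr − 6200.00 Cr) = 937.80 Cr + 35.45% × 3085.00 Cr = 2031.43 Cr
Pension Levy: 2.6% × 9285.00 Cr = 241.41 Cr
Social Insurance: 3.48% × 9285.00 Cr = 323.12 Cr
Transit Levy: 8% × 9285.00 Cr = 742.80 Cr
Total withheld: 2031.43 Cr + 241.41 Cr + 323.12 Cr + 742.80 Cr = 3338.76 Cr
Net pay: 9285.00 Cr − 3338.76 Cr = 5946.24 Cr

5946.24 Cr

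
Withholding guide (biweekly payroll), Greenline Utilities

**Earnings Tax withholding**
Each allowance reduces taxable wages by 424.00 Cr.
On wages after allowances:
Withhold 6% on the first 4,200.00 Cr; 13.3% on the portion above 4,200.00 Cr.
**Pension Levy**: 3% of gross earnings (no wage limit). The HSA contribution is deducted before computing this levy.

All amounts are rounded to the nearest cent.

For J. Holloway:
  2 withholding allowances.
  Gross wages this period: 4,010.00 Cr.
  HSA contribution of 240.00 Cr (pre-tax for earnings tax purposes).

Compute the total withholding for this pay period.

288.42 Cr

Earnings Tax: taxable = 4,010.00 Cr − 240.00 Cr − 2×424.00 Cr = 2,922.00 Cr
  6% × 2,922.00 Cr = 175.32 Cr
Pension Levy: 3% × 3,770.00 Cr = 113.10 Cr
Total: 175.32 Cr + 113.10 Cr = 288.42 Cr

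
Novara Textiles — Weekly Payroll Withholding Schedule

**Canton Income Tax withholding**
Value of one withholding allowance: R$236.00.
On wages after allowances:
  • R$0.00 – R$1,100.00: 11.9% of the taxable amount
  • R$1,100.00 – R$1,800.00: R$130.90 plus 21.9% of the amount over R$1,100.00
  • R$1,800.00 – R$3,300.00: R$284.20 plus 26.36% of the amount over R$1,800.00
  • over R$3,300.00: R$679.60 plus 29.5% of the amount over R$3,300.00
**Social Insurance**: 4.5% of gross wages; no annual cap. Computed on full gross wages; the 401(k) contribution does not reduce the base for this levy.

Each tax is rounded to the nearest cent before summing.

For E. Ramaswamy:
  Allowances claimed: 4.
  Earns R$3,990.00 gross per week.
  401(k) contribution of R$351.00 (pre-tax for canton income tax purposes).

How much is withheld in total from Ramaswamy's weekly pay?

Canton Income Tax: taxable = R$3,990.00 − R$351.00 − 4×R$236.00 = R$2,695.00
  R$284.20 + 26.36% × (R$2,695.00 − R$1,800.00) = R$284.20 + 26.36% × R$895.00 = R$520.12
Social Insurance: 4.5% × R$3,990.00 = R$179.55
Total: R$520.12 + R$179.55 = R$699.67

R$699.67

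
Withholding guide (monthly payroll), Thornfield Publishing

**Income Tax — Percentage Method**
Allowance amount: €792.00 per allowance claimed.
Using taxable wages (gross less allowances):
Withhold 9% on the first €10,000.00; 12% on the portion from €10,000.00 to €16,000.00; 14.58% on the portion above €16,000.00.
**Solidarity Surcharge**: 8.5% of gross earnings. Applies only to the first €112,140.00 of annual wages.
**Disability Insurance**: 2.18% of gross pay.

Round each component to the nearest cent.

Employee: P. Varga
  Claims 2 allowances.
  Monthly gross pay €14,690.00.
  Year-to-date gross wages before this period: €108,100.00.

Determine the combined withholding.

€1,936.36

Income Tax: taxable = €14,690.00 − 2×€792.00 = €13,106.00
  €900.00 + 12% × (€13,106.00 − €10,000.00) = €900.00 + 12% × €3,106.00 = €1,272.72
Solidarity Surcharge: cap €112,140.00 − YTD €108,100.00 = €4,040.00 subject; 8.5% × €4,040.00 = €343.40
Disability Insurance: 2.18% × €14,690.00 = €320.24
Total: €1,272.72 + €343.40 + €320.24 = €1,936.36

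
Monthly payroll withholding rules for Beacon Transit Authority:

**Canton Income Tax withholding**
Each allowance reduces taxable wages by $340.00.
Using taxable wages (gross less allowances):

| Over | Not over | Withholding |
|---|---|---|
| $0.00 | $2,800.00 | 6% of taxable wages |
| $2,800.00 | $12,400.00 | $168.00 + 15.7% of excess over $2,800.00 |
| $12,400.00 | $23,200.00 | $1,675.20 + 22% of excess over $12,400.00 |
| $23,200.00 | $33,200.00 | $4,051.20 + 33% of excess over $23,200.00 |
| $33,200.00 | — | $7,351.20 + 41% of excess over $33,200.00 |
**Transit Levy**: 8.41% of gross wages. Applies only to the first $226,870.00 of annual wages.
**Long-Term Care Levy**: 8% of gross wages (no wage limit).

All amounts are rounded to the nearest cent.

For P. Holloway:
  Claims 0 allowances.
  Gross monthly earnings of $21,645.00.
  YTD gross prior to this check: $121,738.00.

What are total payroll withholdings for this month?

$7,261.04

Canton Income Tax: taxable = $21,645.00
  $1,675.20 + 22% × ($21,645.00 − $12,400.00) = $1,675.20 + 22% × $9,245.00 = $3,709.10
Transit Levy: 8.41% × $21,645.00 = $1,820.34
Long-Term Care Levy: 8% × $21,645.00 = $1,731.60
Total: $3,709.10 + $1,820.34 + $1,731.60 = $7,261.04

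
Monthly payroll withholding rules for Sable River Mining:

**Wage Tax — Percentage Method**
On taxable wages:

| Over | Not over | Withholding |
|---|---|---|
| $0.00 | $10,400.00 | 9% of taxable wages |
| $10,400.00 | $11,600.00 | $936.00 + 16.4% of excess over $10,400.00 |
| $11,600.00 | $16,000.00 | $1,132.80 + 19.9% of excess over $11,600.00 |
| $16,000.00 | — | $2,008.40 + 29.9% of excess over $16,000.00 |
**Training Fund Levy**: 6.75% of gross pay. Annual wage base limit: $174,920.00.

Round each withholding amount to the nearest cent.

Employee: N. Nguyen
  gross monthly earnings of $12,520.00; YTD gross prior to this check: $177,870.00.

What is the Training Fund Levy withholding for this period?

$0.00

Training Fund Levy: YTD $177,870.00 ≥ cap $174,920.00 → $0.00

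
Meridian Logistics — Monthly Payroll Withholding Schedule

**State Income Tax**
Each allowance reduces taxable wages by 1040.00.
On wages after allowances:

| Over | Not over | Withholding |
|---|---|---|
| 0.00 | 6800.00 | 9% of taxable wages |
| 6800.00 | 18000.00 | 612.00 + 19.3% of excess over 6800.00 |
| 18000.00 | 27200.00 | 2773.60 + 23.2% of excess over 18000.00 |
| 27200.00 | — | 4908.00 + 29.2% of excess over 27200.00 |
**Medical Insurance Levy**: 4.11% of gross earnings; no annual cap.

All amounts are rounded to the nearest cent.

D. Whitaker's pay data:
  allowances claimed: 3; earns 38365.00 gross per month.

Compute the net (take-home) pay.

State Income Tax: taxable = 38365.00 − 3×1040.00 = 35245.00
  4908.00 + 29.2% × (35245.00 − 27200.00) = 4908.00 + 29.2% × 8045.00 = 7257.14
Medical Insurance Levy: 4.11% × 38365.00 = 1576.80
Total withheld: 7257.14 + 1576.80 = 8833.94
Net pay: 38365.00 − 8833.94 = 29531.06

29531.06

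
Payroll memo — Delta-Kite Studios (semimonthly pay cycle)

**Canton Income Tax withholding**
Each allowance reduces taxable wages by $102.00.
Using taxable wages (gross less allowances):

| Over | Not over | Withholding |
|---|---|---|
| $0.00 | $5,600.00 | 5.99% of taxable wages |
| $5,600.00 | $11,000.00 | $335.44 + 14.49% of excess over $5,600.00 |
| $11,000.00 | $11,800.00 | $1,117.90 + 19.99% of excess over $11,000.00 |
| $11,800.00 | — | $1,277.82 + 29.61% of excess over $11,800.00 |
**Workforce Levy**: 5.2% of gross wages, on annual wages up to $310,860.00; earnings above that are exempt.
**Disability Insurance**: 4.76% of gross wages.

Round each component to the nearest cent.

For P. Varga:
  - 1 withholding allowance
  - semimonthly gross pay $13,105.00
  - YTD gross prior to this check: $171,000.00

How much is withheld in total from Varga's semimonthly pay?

$2,939.29

Canton Income Tax: taxable = $13,105.00 − 1×$102.00 = $13,003.00
  $1,277.82 + 29.61% × ($13,003.00 − $11,800.00) = $1,277.82 + 29.61% × $1,203.00 = $1,634.03
Workforce Levy: 5.2% × $13,105.00 = $681.46
Disability Insurance: 4.76% × $13,105.00 = $623.80
Total: $1,634.03 + $681.46 + $623.80 = $2,939.29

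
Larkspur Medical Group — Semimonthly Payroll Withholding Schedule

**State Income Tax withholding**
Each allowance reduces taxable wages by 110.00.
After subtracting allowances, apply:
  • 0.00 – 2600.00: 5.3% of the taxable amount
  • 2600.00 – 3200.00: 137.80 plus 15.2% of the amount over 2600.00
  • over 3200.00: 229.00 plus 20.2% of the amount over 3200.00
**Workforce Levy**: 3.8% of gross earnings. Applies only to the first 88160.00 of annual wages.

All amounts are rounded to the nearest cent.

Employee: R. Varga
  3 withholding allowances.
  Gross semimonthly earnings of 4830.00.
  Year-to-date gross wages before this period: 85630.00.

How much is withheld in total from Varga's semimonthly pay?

587.74

State Income Tax: taxable = 4830.00 − 3×110.00 = 4500.00
  229.00 + 20.2% × (4500.00 − 3200.00) = 229.00 + 20.2% × 1300.00 = 491.60
Workforce Levy: cap 88160.00 − YTD 85630.00 = 2530.00 subject; 3.8% × 2530.00 = 96.14
Total: 491.60 + 96.14 = 587.74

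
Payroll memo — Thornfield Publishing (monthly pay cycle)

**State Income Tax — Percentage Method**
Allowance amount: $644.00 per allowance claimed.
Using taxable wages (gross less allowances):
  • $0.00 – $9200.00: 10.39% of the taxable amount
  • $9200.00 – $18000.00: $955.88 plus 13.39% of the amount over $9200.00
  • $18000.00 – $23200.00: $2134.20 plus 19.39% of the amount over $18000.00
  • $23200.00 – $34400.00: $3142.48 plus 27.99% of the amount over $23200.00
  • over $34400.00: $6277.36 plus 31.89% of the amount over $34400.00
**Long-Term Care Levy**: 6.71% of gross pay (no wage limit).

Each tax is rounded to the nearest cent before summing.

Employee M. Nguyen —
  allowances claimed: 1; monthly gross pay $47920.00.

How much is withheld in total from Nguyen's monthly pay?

$13598.95

State Income Tax: taxable = $47920.00 − 1×$644.00 = $47276.00
  $6277.36 + 31.89% × ($47276.00 − $34400.00) = $6277.36 + 31.89% × $12876.00 = $10383.52
Long-Term Care Levy: 6.71% × $47920.00 = $3215.43
Total: $10383.52 + $3215.43 = $13598.95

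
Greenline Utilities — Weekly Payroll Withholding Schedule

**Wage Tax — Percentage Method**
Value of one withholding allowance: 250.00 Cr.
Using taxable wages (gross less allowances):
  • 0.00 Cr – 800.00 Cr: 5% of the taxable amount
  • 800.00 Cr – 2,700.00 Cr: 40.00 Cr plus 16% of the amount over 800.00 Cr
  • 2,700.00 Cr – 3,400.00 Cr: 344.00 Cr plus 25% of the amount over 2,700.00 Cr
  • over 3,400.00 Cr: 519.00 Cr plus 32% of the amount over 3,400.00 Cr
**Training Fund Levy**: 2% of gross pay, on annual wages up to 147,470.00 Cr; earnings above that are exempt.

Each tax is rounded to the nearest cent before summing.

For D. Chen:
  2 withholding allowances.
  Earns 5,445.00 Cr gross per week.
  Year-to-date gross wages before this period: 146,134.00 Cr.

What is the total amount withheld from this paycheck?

Wage Tax: taxable = 5,445.00 Cr − 2×250.00 Cr = 4,945.00 Cr
  519.00 Cr + 32% × (4,945.00 Cr − 3,400.00 Cr) = 519.00 Cr + 32% × 1,545.00 Cr = 1,013.40 Cr
Training Fund Levy: cap 147,470.00 Cr − YTD 146,134.00 Cr = 1,336.00 Cr subject; 2% × 1,336.00 Cr = 26.72 Cr
Total: 1,013.40 Cr + 26.72 Cr = 1,040.12 Cr

1,040.12 Cr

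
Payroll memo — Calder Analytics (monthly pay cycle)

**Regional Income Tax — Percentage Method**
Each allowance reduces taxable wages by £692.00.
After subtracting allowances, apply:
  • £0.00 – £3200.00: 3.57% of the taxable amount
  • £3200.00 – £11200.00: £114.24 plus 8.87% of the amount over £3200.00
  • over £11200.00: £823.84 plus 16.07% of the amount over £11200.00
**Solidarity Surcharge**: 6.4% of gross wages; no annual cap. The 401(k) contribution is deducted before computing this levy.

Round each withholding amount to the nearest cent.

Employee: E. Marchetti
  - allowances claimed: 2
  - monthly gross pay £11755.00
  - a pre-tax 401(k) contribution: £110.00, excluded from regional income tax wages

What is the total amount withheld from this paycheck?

Regional Income Tax: taxable = £11755.00 − £110.00 − 2×£692.00 = £10261.00
  £114.24 + 8.87% × (£10261.00 − £3200.00) = £114.24 + 8.87% × £7061.00 = £740.55
Solidarity Surcharge: 6.4% × £11645.00 = £745.28
Total: £740.55 + £745.28 = £1485.83

£1485.83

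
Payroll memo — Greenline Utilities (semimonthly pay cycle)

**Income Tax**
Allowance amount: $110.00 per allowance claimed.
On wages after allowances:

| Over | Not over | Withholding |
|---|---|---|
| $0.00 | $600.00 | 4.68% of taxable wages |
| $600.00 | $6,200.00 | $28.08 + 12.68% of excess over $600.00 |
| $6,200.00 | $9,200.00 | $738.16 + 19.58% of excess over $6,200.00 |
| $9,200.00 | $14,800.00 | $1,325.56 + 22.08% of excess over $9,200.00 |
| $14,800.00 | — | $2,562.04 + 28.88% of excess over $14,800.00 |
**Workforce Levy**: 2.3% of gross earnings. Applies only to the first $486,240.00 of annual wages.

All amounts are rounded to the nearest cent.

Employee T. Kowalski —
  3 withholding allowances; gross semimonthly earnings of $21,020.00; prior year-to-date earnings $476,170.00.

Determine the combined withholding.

$4,494.68

Income Tax: taxable = $21,020.00 − 3×$110.00 = $20,690.00
  $2,562.04 + 28.88% × ($20,690.00 − $14,800.00) = $2,562.04 + 28.88% × $5,890.00 = $4,263.07
Workforce Levy: cap $486,240.00 − YTD $476,170.00 = $10,070.00 subject; 2.3% × $10,070.00 = $231.61
Total: $4,263.07 + $231.61 = $4,494.68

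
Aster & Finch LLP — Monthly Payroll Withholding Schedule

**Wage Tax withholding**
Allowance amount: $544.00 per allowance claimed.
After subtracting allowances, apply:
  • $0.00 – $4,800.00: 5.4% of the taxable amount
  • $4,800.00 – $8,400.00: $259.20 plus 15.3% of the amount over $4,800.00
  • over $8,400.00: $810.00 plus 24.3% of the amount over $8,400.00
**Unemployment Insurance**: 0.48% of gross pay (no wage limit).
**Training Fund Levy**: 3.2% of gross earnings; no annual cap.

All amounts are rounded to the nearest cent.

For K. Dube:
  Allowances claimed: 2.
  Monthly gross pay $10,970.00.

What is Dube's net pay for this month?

$9,396.17

Wage Tax: taxable = $10,970.00 − 2×$544.00 = $9,882.00
  $810.00 + 24.3% × ($9,882.00 − $8,400.00) = $810.00 + 24.3% × $1,482.00 = $1,170.13
Unemployment Insurance: 0.48% × $10,970.00 = $52.66
Training Fund Levy: 3.2% × $10,970.00 = $351.04
Total withheld: $1,170.13 + $52.66 + $351.04 = $1,573.83
Net pay: $10,970.00 − $1,573.83 = $9,396.17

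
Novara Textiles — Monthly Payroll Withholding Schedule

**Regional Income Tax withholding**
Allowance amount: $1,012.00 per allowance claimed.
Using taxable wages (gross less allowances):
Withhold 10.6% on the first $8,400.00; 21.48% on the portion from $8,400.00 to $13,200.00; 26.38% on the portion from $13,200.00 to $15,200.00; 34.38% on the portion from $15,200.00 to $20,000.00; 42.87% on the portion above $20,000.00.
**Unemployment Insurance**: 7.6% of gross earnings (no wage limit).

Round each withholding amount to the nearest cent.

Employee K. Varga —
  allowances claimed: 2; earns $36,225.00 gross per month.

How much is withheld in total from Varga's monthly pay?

Regional Income Tax: taxable = $36,225.00 − 2×$1,012.00 = $34,201.00
  $4,099.28 + 42.87% × ($34,201.00 − $20,000.00) = $4,099.28 + 42.87% × $14,201.00 = $10,187.25
Unemployment Insurance: 7.6% × $36,225.00 = $2,753.10
Total: $10,187.25 + $2,753.10 = $12,940.35

$12,940.35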